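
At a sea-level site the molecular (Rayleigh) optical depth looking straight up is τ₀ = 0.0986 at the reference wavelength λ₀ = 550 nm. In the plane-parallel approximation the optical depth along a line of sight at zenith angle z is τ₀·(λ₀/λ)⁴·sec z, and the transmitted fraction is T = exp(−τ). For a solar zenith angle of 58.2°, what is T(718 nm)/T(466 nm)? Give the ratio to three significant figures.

Airmass: sec 58.2° = 1.8977.
τ(718 nm) = 0.0986 × (550/718)⁴ × 1.8977 = 0.0986 × 0.3443 × 1.8977 = 0.0644.
τ(466 nm) = 0.0986 × (550/466)⁴ × 1.8977 = 0.0986 × 1.9405 × 1.8977 = 0.3631.
T(718)/T(466) = exp(τ_B − τ_A) = exp(0.2987) = 1.3481.

1.35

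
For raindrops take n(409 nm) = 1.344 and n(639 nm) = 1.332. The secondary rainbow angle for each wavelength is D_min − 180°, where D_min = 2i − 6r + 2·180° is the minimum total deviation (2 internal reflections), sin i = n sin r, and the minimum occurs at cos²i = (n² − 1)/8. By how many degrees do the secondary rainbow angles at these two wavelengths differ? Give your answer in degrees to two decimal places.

3.10°

At 409 nm (n = 1.344): cos²i = 0.10079 → i = 71.490°, r = 44.874°, D_min = 233.733°, rainbow angle = 53.733°.
At 639 nm (n = 1.332): cos²i = 0.09678 → i = 71.875°, r = 45.520°, D_min = 230.628°, rainbow angle = 50.628°.
Angular width = |53.733° − 50.628°| = 3.104°.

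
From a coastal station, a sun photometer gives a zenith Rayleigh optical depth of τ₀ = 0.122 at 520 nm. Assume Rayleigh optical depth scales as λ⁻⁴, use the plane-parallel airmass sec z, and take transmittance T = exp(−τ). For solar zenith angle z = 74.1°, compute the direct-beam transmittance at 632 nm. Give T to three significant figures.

0.815

sec 74.1° = 3.6502.
τ = 0.122 × (520/632)⁴ × 3.6502 = 0.122 × 0.4583 × 3.6502 = 0.2041.
T = exp(−0.2041) = 0.8154.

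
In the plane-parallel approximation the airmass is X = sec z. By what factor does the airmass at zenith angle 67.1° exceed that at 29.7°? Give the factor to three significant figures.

2.23

X(67.1°)/X(29.7°) = sec 67.1° / sec 29.7° = cos 29.7° / cos 67.1° = 0.8686/0.3891 = 2.2323.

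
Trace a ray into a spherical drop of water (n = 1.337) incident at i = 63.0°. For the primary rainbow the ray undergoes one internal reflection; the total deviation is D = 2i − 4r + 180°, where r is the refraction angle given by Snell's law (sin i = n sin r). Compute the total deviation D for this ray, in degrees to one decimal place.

sin r = sin 63.0° / 1.337 = 0.8910/1.337 = 0.6664; r = 41.79°.
D = 2·63.0° − 4·41.79° + 180° = 126.00° − 167.17° + 180° = 138.83°.

138.8°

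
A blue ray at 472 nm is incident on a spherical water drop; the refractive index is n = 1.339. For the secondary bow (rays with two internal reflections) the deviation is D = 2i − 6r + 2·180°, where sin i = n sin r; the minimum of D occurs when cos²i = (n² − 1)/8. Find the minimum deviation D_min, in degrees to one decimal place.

232.5°

cos²i = (1.79292 − 1)/8 = 0.09912; i = arccos(0.31483) = 71.650°.
sin r = sin 71.650°/1.339 = 0.70885; r = 45.141°.
D_min = 2·71.650° − 6·45.141° + 360° = 232.451°.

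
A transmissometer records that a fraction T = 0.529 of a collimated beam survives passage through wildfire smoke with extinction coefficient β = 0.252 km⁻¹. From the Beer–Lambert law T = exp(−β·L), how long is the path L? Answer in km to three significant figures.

2.53 km

Beer–Lambert: T = exp(−βL) ⇒ L = −ln(T)/β = −ln(0.529)/0.252 = 0.6368/0.252 = 2.527 km.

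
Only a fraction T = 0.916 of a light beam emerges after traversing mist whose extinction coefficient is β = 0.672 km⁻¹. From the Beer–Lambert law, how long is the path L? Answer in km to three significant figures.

Beer–Lambert: T = exp(−βL) ⇒ L = −ln(T)/β = −ln(0.916)/0.672 = 0.0877/0.672 = 0.1306 km.

0.131 km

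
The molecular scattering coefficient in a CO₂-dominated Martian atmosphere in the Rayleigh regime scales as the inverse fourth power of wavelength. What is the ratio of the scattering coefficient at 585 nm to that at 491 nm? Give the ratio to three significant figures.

Rayleigh scattering ∝ λ⁻⁴, so the ratio of coefficients is the inverse fourth power of the wavelength ratio.
σ(585)/σ(491) = (491/585)⁴ = (0.8393)⁴ = 0.4963.

0.496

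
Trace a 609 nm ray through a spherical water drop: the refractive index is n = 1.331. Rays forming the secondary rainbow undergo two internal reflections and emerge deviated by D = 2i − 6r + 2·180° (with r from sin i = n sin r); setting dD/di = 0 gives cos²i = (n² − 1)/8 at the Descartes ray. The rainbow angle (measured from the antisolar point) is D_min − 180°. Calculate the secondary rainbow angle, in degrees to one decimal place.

cos²i = (1.77156 − 1)/8 = 0.09645; i = arccos(0.31056) = 71.907°.
sin r = sin 71.907°/1.331 = 0.71417; r = 45.575°.
D_min = 2·71.907° − 6·45.575° + 360° = 230.365°.
Rainbow angle = D_min − 180° = 50.365°.

50.4°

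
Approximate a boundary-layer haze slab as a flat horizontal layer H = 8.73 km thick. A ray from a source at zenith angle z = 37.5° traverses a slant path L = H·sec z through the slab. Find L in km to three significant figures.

sec z = 1/cos 37.5° = 1.2605.
L = 8.73 × 1.2605 = 11.004 km.

11.0 km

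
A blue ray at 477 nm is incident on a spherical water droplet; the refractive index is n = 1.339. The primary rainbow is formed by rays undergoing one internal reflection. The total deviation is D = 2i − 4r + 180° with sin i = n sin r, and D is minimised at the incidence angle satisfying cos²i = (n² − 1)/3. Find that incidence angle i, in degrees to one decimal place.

cos²i = (1.339² − 1)/3 = (1.79292 − 1)/3 = 0.26431.
cos i = 0.51411, so i = 59.062°.

59.1°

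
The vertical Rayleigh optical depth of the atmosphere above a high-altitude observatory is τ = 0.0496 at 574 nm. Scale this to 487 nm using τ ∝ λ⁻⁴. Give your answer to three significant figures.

τ(487 nm) = τ(574 nm) × (574/487)⁴ = 0.0496 × (1.1786)⁴ = 0.0496 × 1.9299 = 0.0957.

0.0957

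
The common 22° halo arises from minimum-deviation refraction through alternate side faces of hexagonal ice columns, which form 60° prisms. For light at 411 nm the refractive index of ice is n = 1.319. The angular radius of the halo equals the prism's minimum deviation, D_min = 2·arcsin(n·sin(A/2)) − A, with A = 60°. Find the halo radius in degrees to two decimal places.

n·sin(A/2) = 1.319 × sin 30° = 1.319 × 0.5000 = 0.6595.
D_min = 2·arcsin(0.6595) − 60° = 2 × 41.262° − 60° = 22.524°.

22.52°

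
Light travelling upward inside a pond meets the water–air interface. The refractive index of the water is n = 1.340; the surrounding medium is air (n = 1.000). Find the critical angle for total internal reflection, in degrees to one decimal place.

sin θ_c = n_air / n = 1.000 / 1.340 = 0.7463.
θ_c = arcsin(0.7463) = 48.27°.

48.3°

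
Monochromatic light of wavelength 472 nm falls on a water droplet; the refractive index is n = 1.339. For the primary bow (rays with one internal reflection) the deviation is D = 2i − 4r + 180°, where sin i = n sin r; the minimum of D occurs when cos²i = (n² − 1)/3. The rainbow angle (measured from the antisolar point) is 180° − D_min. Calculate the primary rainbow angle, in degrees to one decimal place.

41.2°

cos²i = (1.79292 − 1)/3 = 0.26431; i = arccos(0.51411) = 59.062°.
sin r = sin 59.062°/1.339 = 0.64057; r = 39.834°.
D_min = 2·59.062° − 4·39.834° + 180° = 138.786°.
Rainbow angle = 180° − D_min = 41.214°.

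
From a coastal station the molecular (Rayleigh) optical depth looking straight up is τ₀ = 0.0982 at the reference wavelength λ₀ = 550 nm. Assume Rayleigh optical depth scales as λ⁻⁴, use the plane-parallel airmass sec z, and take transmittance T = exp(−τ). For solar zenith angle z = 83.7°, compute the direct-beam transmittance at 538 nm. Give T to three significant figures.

0.376

sec 83.7° = 9.1129.
τ = 0.0982 × (550/538)⁴ × 9.1129 = 0.0982 × 1.0922 × 9.1129 = 0.9774.
T = exp(−0.9774) = 0.3763.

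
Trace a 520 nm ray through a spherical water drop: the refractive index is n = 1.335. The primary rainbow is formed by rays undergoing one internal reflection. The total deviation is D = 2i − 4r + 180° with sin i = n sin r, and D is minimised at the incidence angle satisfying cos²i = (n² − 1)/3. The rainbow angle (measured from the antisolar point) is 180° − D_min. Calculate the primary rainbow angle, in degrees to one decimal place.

41.8°

cos²i = (1.78222 − 1)/3 = 0.26074; i = arccos(0.51063) = 59.294°.
sin r = sin 59.294°/1.335 = 0.64405; r = 40.094°.
D_min = 2·59.294° − 4·40.094° + 180° = 138.212°.
Rainbow angle = 180° − D_min = 41.788°.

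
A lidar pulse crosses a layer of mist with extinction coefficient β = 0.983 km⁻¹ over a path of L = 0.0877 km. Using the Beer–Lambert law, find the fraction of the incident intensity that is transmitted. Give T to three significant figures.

0.917

τ = β·L = 0.983 × 0.0877 = 0.0862.
T = exp(−0.0862) = 0.9174.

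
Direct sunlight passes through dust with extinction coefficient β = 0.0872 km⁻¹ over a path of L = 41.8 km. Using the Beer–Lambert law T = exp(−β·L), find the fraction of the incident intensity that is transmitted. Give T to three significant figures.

0.0261

τ = β·L = 0.0872 × 41.8 = 3.6450.
T = exp(−3.6450) = 0.0261.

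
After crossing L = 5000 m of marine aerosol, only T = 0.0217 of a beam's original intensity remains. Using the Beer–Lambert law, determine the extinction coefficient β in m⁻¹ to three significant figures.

Beer–Lambert: T = exp(−βL) ⇒ β = −ln(T)/L = −ln(0.0217)/5000 = 3.8304/5000 = 0.0007661 m⁻¹.

0.000766 m⁻¹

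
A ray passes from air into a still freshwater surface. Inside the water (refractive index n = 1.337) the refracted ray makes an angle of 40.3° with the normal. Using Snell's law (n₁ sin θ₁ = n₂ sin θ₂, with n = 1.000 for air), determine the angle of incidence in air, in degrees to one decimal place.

59.9°

Snell: sin θ_i = n · sin θ_r = 1.337 × sin 40.3° = 1.337 × 0.6468 = 0.8648.
θ_i = arcsin(0.8648) = 59.86°.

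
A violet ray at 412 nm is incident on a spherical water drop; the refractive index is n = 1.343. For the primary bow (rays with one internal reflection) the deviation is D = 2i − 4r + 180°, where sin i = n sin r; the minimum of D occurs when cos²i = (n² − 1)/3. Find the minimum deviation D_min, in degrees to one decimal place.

cos²i = (1.80365 − 1)/3 = 0.26788; i = arccos(0.51757) = 58.830°.
sin r = sin 58.830°/1.343 = 0.63711; r = 39.577°.
D_min = 2·58.830° − 4·39.577° + 180° = 139.354°.

139.4°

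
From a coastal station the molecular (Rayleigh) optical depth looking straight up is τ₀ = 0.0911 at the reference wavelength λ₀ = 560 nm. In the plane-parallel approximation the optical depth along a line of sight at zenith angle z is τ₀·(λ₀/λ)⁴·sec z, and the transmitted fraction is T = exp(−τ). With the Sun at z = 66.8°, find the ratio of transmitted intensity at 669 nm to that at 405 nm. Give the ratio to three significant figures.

2.08

Airmass: sec 66.8° = 2.5384.
τ(669 nm) = 0.0911 × (560/669)⁴ × 2.5384 = 0.0911 × 0.4910 × 2.5384 = 0.1135.
τ(405 nm) = 0.0911 × (560/405)⁴ × 2.5384 = 0.0911 × 3.6554 × 2.5384 = 0.8453.
T(669)/T(405) = exp(τ_B − τ_A) = exp(0.7318) = 2.0788.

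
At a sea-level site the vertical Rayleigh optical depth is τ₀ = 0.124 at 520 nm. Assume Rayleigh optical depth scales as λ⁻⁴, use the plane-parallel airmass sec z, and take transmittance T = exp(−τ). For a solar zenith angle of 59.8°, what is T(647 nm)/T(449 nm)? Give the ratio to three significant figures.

Airmass: sec 59.8° = 1.9880.
τ(647 nm) = 0.124 × (520/647)⁴ × 1.9880 = 0.124 × 0.4172 × 1.9880 = 0.1029.
τ(449 nm) = 0.124 × (520/449)⁴ × 1.9880 = 0.124 × 1.7990 × 1.9880 = 0.4435.
T(647)/T(449) = exp(τ_B − τ_A) = exp(0.3406) = 1.4058.

1.41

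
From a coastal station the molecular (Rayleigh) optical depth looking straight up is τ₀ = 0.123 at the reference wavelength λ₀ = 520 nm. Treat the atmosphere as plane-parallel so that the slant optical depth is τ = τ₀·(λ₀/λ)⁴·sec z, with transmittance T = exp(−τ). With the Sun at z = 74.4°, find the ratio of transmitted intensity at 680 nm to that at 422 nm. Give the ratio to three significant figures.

Airmass: sec 74.4° = 3.7186.
τ(680 nm) = 0.123 × (520/680)⁴ × 3.7186 = 0.123 × 0.3420 × 3.7186 = 0.1564.
τ(422 nm) = 0.123 × (520/422)⁴ × 3.7186 = 0.123 × 2.3055 × 3.7186 = 1.0545.
T(680)/T(422) = exp(τ_B − τ_A) = exp(0.8981) = 2.4549.

2.45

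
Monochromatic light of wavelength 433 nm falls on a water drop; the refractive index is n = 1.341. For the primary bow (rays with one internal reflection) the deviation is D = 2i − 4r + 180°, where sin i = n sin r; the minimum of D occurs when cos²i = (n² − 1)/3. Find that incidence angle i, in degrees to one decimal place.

cos²i = (1.341² − 1)/3 = (1.79828 − 1)/3 = 0.26609.
cos i = 0.51584, so i = 58.946°.

58.9°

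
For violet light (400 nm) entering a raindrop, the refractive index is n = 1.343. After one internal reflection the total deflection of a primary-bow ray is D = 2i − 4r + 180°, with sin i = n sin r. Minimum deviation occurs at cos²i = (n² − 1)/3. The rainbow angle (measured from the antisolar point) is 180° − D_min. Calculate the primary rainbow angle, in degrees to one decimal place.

40.6°

cos²i = (1.80365 − 1)/3 = 0.26788; i = arccos(0.51757) = 58.830°.
sin r = sin 58.830°/1.343 = 0.63711; r = 39.577°.
D_min = 2·58.830° − 4·39.577° + 180° = 139.354°.
Rainbow angle = 180° − D_min = 40.646°.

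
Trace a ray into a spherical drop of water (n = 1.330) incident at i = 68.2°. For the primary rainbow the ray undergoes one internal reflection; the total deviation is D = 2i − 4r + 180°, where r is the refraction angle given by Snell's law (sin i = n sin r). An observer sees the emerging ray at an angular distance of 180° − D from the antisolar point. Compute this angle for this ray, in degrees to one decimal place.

sin r = sin 68.2° / 1.330 = 0.9285/1.330 = 0.6981; r = 44.28°.
D = 2·68.2° − 4·44.28° + 180° = 136.40° − 177.10° + 180° = 139.30°.
Angle from antisolar point = 180° − D = 40.70°.

40.7°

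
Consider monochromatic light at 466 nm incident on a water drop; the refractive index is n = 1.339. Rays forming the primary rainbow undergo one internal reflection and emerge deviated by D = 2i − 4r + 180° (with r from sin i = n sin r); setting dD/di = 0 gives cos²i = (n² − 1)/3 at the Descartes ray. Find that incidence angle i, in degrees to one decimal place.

cos²i = (1.339² − 1)/3 = (1.79292 − 1)/3 = 0.26431.
cos i = 0.51411, so i = 59.062°.

59.1°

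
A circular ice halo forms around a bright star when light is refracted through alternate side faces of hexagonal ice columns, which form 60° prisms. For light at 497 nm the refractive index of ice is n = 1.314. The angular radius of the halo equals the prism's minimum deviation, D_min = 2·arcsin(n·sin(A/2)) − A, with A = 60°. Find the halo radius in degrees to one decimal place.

n·sin(A/2) = 1.314 × sin 30° = 1.314 × 0.5000 = 0.6570.
D_min = 2·arcsin(0.6570) − 60° = 2 × 41.071° − 60° = 22.143°.

22.1°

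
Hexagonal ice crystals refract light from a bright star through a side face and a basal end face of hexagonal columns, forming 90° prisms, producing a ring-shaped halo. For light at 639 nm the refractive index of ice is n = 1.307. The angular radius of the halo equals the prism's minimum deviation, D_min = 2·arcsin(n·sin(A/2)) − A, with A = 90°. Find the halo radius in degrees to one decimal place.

45.1°

n·sin(A/2) = 1.307 × sin 45° = 1.307 × 0.7071 = 0.9242.
D_min = 2·arcsin(0.9242) − 90° = 2 × 67.546° − 90° = 45.093°.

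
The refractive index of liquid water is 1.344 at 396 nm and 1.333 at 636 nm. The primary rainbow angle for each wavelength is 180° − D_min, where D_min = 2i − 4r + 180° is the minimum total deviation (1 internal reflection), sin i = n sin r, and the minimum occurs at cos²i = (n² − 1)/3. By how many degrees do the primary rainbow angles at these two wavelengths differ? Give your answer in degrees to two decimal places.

At 396 nm (n = 1.344): cos²i = 0.26878 → i = 58.772°, r = 39.512°, D_min = 139.495°, rainbow angle = 40.505°.
At 636 nm (n = 1.333): cos²i = 0.25896 → i = 59.410°, r = 40.225°, D_min = 137.922°, rainbow angle = 42.078°.
Angular width = |40.505° − 42.078°| = 1.573°.

1.57°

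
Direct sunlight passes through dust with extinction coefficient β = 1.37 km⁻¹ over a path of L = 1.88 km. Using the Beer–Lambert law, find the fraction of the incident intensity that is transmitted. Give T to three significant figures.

τ = β·L = 1.37 × 1.88 = 2.5756.
T = exp(−2.5756) = 0.0761.

0.0761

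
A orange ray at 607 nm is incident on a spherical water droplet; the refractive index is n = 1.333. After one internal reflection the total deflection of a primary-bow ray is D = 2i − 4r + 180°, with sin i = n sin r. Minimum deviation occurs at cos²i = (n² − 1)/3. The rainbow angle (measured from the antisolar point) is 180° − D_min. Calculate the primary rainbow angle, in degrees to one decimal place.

cos²i = (1.77689 − 1)/3 = 0.25896; i = arccos(0.50888) = 59.410°.
sin r = sin 59.410°/1.333 = 0.64579; r = 40.225°.
D_min = 2·59.410° − 4·40.225° + 180° = 137.922°.
Rainbow angle = 180° − D_min = 42.078°.

42.1°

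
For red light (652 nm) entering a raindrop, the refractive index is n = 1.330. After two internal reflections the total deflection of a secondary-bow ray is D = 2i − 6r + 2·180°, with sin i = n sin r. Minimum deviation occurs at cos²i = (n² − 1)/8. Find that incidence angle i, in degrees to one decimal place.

cos²i = (1.330² − 1)/8 = (1.76890 − 1)/8 = 0.09611.
cos i = 0.31002, so i = 71.940°.

71.9°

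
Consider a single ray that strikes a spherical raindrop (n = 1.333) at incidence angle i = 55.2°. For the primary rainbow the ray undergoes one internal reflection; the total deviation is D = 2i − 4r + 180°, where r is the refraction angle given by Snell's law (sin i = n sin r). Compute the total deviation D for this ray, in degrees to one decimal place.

138.3°

sin r = sin 55.2° / 1.333 = 0.8211/1.333 = 0.6160; r = 38.03°.
D = 2·55.2° − 4·38.03° + 180° = 110.40° − 152.10° + 180° = 138.30°.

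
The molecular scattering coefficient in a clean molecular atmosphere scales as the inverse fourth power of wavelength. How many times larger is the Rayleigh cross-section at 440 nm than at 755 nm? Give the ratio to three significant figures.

Rayleigh scattering ∝ λ⁻⁴, so the ratio of coefficients is the inverse fourth power of the wavelength ratio.
σ(440)/σ(755) = (755/440)⁴ = (1.7159)⁴ = 8.669.

8.67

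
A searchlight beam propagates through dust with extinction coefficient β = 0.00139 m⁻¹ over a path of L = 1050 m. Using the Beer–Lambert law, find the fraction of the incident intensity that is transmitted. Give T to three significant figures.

0.232

τ = β·L = 0.00139 × 1050 = 1.4595.
T = exp(−1.4595) = 0.2324.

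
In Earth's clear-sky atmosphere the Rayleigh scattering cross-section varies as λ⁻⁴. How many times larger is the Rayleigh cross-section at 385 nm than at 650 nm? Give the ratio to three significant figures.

Rayleigh scattering ∝ λ⁻⁴, so the ratio of coefficients is the inverse fourth power of the wavelength ratio.
σ(385)/σ(650) = (650/385)⁴ = (1.6883)⁴ = 8.125.

8.12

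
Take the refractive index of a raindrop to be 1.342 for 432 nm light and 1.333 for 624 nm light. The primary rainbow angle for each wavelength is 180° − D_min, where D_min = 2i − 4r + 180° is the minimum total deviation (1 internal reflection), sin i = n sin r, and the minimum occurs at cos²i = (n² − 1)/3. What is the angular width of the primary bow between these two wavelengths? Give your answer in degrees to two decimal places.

At 432 nm (n = 1.342): cos²i = 0.26699 → i = 58.888°, r = 39.641°, D_min = 139.213°, rainbow angle = 40.787°.
At 624 nm (n = 1.333): cos²i = 0.25896 → i = 59.410°, r = 40.225°, D_min = 137.922°, rainbow angle = 42.078°.
Angular width = |40.787° − 42.078°| = 1.291°.

1.29°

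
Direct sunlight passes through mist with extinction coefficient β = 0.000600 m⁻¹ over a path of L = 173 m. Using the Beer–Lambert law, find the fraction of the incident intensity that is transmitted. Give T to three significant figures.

τ = β·L = 0.000600 × 173 = 0.1038.
T = exp(−0.1038) = 0.9014.

0.901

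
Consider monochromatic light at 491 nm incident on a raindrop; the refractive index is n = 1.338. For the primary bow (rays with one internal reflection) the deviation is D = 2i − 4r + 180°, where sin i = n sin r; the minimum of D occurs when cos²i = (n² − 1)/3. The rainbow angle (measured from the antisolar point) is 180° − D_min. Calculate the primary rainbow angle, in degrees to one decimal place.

41.4°

cos²i = (1.79024 − 1)/3 = 0.26341; i = arccos(0.51324) = 59.120°.
sin r = sin 59.120°/1.338 = 0.64144; r = 39.899°.
D_min = 2·59.120° − 4·39.899° + 180° = 138.643°.
Rainbow angle = 180° − D_min = 41.357°.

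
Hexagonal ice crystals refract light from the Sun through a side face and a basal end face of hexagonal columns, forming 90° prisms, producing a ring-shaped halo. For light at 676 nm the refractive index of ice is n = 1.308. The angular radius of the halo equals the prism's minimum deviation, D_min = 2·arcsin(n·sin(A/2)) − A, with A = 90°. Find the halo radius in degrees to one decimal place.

45.3°

n·sin(A/2) = 1.308 × sin 45° = 1.308 × 0.7071 = 0.9249.
D_min = 2·arcsin(0.9249) − 90° = 2 × 67.653° − 90° = 45.305°.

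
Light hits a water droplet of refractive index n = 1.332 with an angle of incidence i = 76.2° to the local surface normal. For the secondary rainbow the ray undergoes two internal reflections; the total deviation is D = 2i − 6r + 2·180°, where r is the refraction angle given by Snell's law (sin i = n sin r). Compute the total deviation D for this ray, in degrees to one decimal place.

231.5°

sin r = sin 76.2° / 1.332 = 0.9711/1.332 = 0.7291; r = 46.81°.
D = 2·76.2° − 6·46.81° + 2·180° = 152.40° − 280.86° + 360° = 231.54°.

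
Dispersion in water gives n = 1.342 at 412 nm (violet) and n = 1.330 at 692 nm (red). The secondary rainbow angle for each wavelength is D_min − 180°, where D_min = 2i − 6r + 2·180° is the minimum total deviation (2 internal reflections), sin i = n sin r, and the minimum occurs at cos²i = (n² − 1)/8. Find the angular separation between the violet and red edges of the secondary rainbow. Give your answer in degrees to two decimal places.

3.12°

At 412 nm (n = 1.342): cos²i = 0.10012 → i = 71.554°, r = 44.981°, D_min = 233.222°, rainbow angle = 53.222°.
At 692 nm (n = 1.330): cos²i = 0.09611 → i = 71.940°, r = 45.630°, D_min = 230.101°, rainbow angle = 50.101°.
Angular width = |53.222° − 50.101°| = 3.121°.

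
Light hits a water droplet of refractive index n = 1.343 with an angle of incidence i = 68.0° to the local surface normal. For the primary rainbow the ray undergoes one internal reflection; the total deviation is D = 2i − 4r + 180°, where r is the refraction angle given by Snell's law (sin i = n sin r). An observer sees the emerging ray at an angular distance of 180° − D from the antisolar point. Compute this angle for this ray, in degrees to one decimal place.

sin r = sin 68.0° / 1.343 = 0.9272/1.343 = 0.6904; r = 43.66°.
D = 2·68.0° − 4·43.66° + 180° = 136.00° − 174.64° + 180° = 141.36°.
Angle from antisolar point = 180° − D = 38.64°.

38.6°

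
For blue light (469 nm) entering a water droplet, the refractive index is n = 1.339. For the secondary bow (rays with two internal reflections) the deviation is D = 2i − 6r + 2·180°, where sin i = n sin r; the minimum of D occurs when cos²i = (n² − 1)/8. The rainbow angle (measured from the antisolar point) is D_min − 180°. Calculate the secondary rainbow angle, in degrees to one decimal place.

cos²i = (1.79292 − 1)/8 = 0.09912; i = arccos(0.31483) = 71.650°.
sin r = sin 71.650°/1.339 = 0.70885; r = 45.141°.
D_min = 2·71.650° − 6·45.141° + 360° = 232.451°.
Rainbow angle = D_min − 180° = 52.451°.

52.5°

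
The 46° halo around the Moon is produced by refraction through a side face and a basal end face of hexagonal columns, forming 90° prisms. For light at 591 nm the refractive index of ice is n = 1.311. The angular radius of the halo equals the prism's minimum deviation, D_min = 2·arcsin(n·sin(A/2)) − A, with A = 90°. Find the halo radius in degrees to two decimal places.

n·sin(A/2) = 1.311 × sin 45° = 1.311 × 0.7071 = 0.9270.
D_min = 2·arcsin(0.9270) − 90° = 2 × 67.974° − 90° = 45.949°.

45.95°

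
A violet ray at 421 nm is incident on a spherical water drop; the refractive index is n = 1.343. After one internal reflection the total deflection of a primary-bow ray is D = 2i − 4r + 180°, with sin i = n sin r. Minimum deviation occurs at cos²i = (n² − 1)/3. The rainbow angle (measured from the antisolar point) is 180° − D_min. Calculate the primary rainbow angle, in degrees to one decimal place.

40.6°

cos²i = (1.80365 − 1)/3 = 0.26788; i = arccos(0.51757) = 58.830°.
sin r = sin 58.830°/1.343 = 0.63711; r = 39.577°.
D_min = 2·58.830° − 4·39.577° + 180° = 139.354°.
Rainbow angle = 180° − D_min = 40.646°.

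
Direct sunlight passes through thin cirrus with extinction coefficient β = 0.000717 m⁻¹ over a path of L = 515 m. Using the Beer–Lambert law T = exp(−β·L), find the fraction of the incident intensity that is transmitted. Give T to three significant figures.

0.691

τ = β·L = 0.000717 × 515 = 0.3693.
T = exp(−0.3693) = 0.6912.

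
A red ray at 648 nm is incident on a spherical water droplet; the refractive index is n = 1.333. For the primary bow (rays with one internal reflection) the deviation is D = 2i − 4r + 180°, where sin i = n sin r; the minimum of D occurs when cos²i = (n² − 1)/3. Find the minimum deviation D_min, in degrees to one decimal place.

cos²i = (1.77689 − 1)/3 = 0.25896; i = arccos(0.50888) = 59.410°.
sin r = sin 59.410°/1.333 = 0.64579; r = 40.225°.
D_min = 2·59.410° − 4·40.225° + 180° = 137.922°.

137.9°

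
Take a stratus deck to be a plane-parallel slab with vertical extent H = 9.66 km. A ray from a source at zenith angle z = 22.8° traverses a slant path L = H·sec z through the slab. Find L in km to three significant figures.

sec z = 1/cos 22.8° = 1.0848.
L = 9.66 × 1.0848 = 10.479 km.

10.5 km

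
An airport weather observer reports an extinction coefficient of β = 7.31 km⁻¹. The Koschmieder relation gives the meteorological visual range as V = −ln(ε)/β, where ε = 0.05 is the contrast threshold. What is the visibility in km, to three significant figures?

V = −ln(0.05) / 7.31 = 2.996 / 7.31 = 0.4098 km.

0.410 km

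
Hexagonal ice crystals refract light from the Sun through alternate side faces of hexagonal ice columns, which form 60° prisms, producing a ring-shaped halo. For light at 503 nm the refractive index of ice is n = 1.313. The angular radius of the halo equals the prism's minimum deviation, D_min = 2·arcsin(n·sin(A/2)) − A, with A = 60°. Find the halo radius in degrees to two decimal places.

n·sin(A/2) = 1.313 × sin 30° = 1.313 × 0.5000 = 0.6565.
D_min = 2·arcsin(0.6565) − 60° = 2 × 41.033° − 60° = 22.067°.

22.07°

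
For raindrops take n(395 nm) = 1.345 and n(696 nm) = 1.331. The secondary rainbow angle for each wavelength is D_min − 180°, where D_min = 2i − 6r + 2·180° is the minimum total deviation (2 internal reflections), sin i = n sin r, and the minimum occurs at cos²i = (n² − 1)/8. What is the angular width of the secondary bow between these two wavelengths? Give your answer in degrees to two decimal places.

3.62°

At 395 nm (n = 1.345): cos²i = 0.10113 → i = 71.458°, r = 44.821°, D_min = 233.987°, rainbow angle = 53.987°.
At 696 nm (n = 1.331): cos²i = 0.09645 → i = 71.907°, r = 45.575°, D_min = 230.365°, rainbow angle = 50.365°.
Angular width = |53.987° − 50.365°| = 3.622°.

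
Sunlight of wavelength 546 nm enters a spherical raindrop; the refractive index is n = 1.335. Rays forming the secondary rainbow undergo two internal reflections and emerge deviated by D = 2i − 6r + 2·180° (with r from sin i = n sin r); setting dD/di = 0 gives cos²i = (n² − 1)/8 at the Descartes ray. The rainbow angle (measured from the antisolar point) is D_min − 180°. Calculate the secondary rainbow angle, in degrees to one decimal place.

cos²i = (1.78222 − 1)/8 = 0.09778; i = arccos(0.31269) = 71.778°.
sin r = sin 71.778°/1.335 = 0.71150; r = 45.357°.
D_min = 2·71.778° − 6·45.357° + 360° = 231.414°.
Rainbow angle = D_min − 180° = 51.414°.

51.4°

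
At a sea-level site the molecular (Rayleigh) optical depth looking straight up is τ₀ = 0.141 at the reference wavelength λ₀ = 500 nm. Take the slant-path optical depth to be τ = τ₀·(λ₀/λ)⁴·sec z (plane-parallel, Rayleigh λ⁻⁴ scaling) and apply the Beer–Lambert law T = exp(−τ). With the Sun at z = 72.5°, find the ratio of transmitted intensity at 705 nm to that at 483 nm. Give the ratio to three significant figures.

1.52

Airmass: sec 72.5° = 3.3255.
τ(705 nm) = 0.141 × (500/705)⁴ × 3.3255 = 0.141 × 0.2530 × 3.3255 = 0.1186.
τ(483 nm) = 0.141 × (500/483)⁴ × 3.3255 = 0.141 × 1.1484 × 3.3255 = 0.5385.
T(705)/T(483) = exp(τ_B − τ_A) = exp(0.4198) = 1.5217.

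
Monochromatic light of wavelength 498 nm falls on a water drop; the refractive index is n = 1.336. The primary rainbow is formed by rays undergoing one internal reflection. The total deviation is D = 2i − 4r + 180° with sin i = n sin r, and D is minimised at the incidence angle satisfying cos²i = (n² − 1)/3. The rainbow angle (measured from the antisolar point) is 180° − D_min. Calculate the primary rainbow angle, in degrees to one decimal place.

cos²i = (1.78490 − 1)/3 = 0.26163; i = arccos(0.51150) = 59.236°.
sin r = sin 59.236°/1.336 = 0.64318; r = 40.029°.
D_min = 2·59.236° − 4·40.029° + 180° = 138.356°.
Rainbow angle = 180° − D_min = 41.644°.

41.6°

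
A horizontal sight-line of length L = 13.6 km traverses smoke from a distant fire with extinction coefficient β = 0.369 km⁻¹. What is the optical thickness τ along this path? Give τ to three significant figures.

5.02

τ = β·L = 0.369 × 13.6 = 5.0184.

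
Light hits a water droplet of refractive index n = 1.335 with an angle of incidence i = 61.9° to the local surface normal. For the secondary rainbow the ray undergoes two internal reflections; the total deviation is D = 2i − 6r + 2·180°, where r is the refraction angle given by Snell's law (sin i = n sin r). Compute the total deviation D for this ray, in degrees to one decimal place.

sin r = sin 61.9° / 1.335 = 0.8821/1.335 = 0.6608; r = 41.36°.
D = 2·61.9° − 6·41.36° + 2·180° = 123.80° − 248.15° + 360° = 235.65°.

235.6°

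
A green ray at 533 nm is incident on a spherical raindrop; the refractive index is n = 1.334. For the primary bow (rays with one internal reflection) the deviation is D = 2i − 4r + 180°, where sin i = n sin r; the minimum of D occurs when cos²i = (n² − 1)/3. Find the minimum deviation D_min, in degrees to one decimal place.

138.1°

cos²i = (1.77956 − 1)/3 = 0.25985; i = arccos(0.50976) = 59.352°.
sin r = sin 59.352°/1.334 = 0.64492; r = 40.159°.
D_min = 2·59.352° − 4·40.159° + 180° = 138.067°.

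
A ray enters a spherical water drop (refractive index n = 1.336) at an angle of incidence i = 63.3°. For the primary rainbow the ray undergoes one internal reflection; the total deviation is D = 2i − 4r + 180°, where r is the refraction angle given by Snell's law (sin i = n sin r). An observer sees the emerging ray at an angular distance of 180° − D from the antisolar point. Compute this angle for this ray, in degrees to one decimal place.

sin r = sin 63.3° / 1.336 = 0.8934/1.336 = 0.6687; r = 41.97°.
D = 2·63.3° − 4·41.97° + 180° = 126.60° − 167.86° + 180° = 138.74°.
Angle from antisolar point = 180° − D = 41.26°.

41.3°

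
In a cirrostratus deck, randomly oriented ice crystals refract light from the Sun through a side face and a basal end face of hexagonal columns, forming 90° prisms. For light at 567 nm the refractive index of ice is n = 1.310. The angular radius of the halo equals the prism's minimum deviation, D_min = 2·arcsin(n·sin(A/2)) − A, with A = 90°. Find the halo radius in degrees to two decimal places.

n·sin(A/2) = 1.310 × sin 45° = 1.310 × 0.7071 = 0.9263.
D_min = 2·arcsin(0.9263) − 90° = 2 × 67.867° − 90° = 45.733°.

45.73°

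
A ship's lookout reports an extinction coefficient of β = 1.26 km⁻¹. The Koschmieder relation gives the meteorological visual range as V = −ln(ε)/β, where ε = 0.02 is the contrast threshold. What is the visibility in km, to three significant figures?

V = −ln(0.02) / 1.26 = 3.912 / 1.26 = 3.1048 km.

3.10 km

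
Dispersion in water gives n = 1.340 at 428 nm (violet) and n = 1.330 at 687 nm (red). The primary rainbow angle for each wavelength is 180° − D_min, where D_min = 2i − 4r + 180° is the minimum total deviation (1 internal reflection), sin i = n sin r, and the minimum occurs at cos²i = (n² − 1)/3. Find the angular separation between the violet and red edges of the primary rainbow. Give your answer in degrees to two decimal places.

1.45°

At 428 nm (n = 1.340): cos²i = 0.26520 → i = 59.004°, r = 39.770°, D_min = 138.929°, rainbow angle = 41.071°.
At 687 nm (n = 1.330): cos²i = 0.25630 → i = 59.585°, r = 40.422°, D_min = 137.484°, rainbow angle = 42.516°.
Angular width = |41.071° − 42.516°| = 1.445°.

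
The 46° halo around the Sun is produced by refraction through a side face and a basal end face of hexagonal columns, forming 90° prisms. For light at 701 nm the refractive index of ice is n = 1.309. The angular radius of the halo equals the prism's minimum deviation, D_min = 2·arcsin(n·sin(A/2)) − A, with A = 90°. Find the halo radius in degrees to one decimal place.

n·sin(A/2) = 1.309 × sin 45° = 1.309 × 0.7071 = 0.9256.
D_min = 2·arcsin(0.9256) − 90° = 2 × 67.759° − 90° = 45.519°.

45.5°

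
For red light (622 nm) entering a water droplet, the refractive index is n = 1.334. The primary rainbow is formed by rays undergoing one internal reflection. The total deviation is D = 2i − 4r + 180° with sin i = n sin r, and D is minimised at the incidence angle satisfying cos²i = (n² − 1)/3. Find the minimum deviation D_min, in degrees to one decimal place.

cos²i = (1.77956 − 1)/3 = 0.25985; i = arccos(0.50976) = 59.352°.
sin r = sin 59.352°/1.334 = 0.64492; r = 40.159°.
D_min = 2·59.352° − 4·40.159° + 180° = 138.067°.

138.1°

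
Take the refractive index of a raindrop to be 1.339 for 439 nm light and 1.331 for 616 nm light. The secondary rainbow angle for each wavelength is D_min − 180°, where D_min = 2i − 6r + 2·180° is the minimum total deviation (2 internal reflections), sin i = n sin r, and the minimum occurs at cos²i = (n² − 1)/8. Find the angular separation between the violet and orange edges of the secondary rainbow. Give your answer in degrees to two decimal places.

At 439 nm (n = 1.339): cos²i = 0.09912 → i = 71.650°, r = 45.141°, D_min = 232.451°, rainbow angle = 52.451°.
At 616 nm (n = 1.331): cos²i = 0.09645 → i = 71.907°, r = 45.575°, D_min = 230.365°, rainbow angle = 50.365°.
Angular width = |52.451° − 50.365°| = 2.086°.

2.09°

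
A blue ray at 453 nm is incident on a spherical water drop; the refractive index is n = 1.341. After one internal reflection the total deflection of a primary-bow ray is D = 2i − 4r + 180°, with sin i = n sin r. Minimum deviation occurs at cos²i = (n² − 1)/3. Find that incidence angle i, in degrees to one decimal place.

58.9°

cos²i = (1.341² − 1)/3 = (1.79828 − 1)/3 = 0.26609.
cos i = 0.51584, so i = 58.946°.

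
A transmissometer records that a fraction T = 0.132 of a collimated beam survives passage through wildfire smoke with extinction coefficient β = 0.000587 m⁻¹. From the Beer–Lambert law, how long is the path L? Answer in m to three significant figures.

Beer–Lambert: T = exp(−βL) ⇒ L = −ln(T)/β = −ln(0.132)/0.000587 = 2.0250/0.000587 = 3450 m.

3450 m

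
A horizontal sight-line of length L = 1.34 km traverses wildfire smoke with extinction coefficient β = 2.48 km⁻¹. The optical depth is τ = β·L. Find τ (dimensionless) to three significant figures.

τ = β·L = 2.48 × 1.34 = 3.3232.

3.32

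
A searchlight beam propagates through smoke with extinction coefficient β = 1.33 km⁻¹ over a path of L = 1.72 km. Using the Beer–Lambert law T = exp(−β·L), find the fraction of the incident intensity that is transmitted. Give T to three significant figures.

0.102

τ = β·L = 1.33 × 1.72 = 2.2876.
T = exp(−2.2876) = 0.1015.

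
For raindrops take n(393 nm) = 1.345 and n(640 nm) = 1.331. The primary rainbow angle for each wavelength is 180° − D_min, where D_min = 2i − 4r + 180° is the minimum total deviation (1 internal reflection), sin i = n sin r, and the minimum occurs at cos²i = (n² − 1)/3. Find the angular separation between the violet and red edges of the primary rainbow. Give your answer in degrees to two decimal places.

At 393 nm (n = 1.345): cos²i = 0.26967 → i = 58.715°, r = 39.448°, D_min = 139.635°, rainbow angle = 40.365°.
At 640 nm (n = 1.331): cos²i = 0.25719 → i = 59.527°, r = 40.356°, D_min = 137.630°, rainbow angle = 42.370°.
Angular width = |40.365° − 42.370°| = 2.005°.

2.01°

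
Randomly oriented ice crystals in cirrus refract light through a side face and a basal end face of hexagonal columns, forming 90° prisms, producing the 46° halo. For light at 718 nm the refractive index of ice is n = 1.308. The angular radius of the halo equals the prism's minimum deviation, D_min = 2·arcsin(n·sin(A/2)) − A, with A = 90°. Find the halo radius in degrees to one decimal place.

n·sin(A/2) = 1.308 × sin 45° = 1.308 × 0.7071 = 0.9249.
D_min = 2·arcsin(0.9249) − 90° = 2 × 67.653° − 90° = 45.305°.

45.3°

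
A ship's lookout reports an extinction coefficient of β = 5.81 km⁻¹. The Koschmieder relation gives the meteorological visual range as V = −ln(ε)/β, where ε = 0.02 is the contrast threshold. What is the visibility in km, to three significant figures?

V = −ln(0.02) / 5.81 = 3.912 / 5.81 = 0.6733 km.

0.673 km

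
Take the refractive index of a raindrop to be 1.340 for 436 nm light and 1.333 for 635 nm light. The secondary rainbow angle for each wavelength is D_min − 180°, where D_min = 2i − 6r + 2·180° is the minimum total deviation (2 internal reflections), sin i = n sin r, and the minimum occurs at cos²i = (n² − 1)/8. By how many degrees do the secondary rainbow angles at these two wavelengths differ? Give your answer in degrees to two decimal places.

1.82°

At 436 nm (n = 1.340): cos²i = 0.09945 → i = 71.618°, r = 45.088°, D_min = 232.709°, rainbow angle = 52.709°.
At 635 nm (n = 1.333): cos²i = 0.09711 → i = 71.843°, r = 45.466°, D_min = 230.891°, rainbow angle = 50.891°.
Angular width = |52.709° − 50.891°| = 1.818°.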